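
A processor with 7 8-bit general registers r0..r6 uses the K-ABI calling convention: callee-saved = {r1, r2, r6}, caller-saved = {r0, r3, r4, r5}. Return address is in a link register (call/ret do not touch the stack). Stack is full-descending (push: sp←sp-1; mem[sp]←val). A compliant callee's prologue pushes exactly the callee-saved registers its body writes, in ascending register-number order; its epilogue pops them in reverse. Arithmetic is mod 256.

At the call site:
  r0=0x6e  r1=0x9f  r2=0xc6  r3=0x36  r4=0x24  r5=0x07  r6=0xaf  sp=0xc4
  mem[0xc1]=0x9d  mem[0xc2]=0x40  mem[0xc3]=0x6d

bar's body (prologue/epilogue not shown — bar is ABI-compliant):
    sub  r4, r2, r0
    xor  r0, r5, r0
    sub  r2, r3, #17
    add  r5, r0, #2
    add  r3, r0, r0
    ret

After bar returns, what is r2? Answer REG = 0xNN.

prologue: push r2 → mem[0xc3]=0xc6, sp=0xc3
body[0] sub  r4, r2, r0 → r4=0x58
body[1] xor  r0, r5, r0 → r0=0x69
body[2] sub  r2, r3, #17 → r2=0x25
body[3] add  r5, r0, #2 → r5=0x6b
body[4] add  r3, r0, r0 → r3=0xd2
epilogue: pop r2=0xc6, sp=0xc4
r2 is callee-saved → restored

REG = 0xc6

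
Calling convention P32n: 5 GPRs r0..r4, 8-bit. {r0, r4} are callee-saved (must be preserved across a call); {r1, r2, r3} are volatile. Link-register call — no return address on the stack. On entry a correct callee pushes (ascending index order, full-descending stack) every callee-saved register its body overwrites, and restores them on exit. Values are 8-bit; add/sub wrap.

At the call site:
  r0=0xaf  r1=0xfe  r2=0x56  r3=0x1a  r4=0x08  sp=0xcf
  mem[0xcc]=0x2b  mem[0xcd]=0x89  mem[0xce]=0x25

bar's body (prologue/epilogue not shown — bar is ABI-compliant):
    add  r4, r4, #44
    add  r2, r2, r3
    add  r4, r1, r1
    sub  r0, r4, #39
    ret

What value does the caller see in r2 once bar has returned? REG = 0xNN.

REG = 0x70

prologue: push r0 -> mem[0xce]=0xaf, sp=0xce
prologue: push r4 -> mem[0xcd]=0x08, sp=0xcd
body[0] add  r4, r4, #44 -> r4=0x34
body[1] add  r2, r2, r3 -> r2=0x70
body[2] add  r4, r1, r1 -> r4=0xfc
body[3] sub  r0, r4, #39 -> r0=0xd5
epilogue: pop r4=0x08, sp=0xce
epilogue: pop r0=0xaf, sp=0xcf
r2 is caller-saved -> body value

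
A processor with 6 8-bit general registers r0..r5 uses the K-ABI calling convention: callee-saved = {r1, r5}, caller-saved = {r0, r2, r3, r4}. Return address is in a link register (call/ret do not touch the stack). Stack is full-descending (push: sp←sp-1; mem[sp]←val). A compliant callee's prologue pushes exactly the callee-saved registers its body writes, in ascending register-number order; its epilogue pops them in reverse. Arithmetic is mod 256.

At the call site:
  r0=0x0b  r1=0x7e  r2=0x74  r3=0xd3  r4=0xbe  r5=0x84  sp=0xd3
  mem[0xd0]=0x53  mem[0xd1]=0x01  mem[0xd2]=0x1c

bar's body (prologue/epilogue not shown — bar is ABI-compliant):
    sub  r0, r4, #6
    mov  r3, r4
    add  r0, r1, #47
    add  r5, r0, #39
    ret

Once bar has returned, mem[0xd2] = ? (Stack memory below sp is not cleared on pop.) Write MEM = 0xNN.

prologue: push r5 -> mem[0xd2]=0x84, sp=0xd2
body[0] sub  r0, r4, #6 -> r0=0xb8
body[1] mov  r3, r4 -> r3=0xbe
body[2] add  r0, r1, #47 -> r0=0xad
body[3] add  r5, r0, #39 -> r5=0xd4
epilogue: pop r5=0x84, sp=0xd3
prologue pushed ['r5'] at ['0xd2']

MEM = 0x84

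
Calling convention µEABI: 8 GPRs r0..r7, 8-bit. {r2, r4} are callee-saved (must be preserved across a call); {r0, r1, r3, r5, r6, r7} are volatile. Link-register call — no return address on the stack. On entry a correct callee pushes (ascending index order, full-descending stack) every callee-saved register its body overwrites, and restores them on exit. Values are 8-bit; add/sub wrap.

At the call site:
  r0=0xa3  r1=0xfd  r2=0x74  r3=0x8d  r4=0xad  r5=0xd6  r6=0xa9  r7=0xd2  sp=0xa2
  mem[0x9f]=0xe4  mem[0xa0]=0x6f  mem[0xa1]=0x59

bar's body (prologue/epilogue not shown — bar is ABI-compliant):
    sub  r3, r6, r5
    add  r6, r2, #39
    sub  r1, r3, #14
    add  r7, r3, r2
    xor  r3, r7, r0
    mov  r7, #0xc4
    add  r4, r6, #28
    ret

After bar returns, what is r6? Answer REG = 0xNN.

REG = 0x9b

prologue: push r4 → mem[0xa1]=0xad, sp=0xa1
body[0] sub  r3, r6, r5 → r3=0xd3
body[1] add  r6, r2, #39 → r6=0x9b
body[2] sub  r1, r3, #14 → r1=0xc5
body[3] add  r7, r3, r2 → r7=0x47
body[4] xor  r3, r7, r0 → r3=0xe4
body[5] mov  r7, #0xc4 → r7=0xc4
body[6] add  r4, r6, #28 → r4=0xb7
epilogue: pop r4=0xad, sp=0xa2
r6 is caller-saved → body value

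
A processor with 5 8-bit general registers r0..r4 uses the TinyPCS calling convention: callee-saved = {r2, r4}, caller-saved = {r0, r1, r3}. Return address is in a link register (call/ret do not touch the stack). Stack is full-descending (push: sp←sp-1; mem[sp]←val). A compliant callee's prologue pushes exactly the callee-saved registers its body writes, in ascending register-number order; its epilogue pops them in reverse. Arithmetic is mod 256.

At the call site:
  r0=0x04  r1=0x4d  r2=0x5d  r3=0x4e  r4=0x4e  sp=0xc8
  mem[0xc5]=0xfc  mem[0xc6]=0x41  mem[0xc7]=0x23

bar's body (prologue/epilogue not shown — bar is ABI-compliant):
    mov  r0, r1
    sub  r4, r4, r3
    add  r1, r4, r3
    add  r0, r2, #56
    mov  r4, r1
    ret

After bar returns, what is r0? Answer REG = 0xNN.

prologue: push r4 -> mem[0xc7]=0x4e, sp=0xc7
body[0] mov  r0, r1 -> r0=0x4d
body[1] sub  r4, r4, r3 -> r4=0x00
body[2] add  r1, r4, r3 -> r1=0x4e
body[3] add  r0, r2, #56 -> r0=0x95
body[4] mov  r4, r1 -> r4=0x4e
epilogue: pop r4=0x4e, sp=0xc8
r0 is caller-saved -> body value

REG = 0x95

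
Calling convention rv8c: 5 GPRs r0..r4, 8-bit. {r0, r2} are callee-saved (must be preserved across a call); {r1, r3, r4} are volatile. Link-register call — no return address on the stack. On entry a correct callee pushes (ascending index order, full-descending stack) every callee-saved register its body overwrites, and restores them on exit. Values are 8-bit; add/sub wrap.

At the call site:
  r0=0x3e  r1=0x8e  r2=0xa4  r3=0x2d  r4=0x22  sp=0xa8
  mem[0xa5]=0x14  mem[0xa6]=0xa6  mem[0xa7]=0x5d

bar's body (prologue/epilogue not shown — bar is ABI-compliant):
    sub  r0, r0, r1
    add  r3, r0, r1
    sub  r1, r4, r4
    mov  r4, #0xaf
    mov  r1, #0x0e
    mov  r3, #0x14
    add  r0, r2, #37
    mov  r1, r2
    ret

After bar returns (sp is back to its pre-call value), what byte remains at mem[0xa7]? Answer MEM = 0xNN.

prologue: push r0 → mem[0xa7]=0x3e, sp=0xa7
body[0] sub  r0, r0, r1 → r0=0xb0
body[1] add  r3, r0, r1 → r3=0x3e
body[2] sub  r1, r4, r4 → r1=0x00
body[3] mov  r4, #0xaf → r4=0xaf
body[4] mov  r1, #0x0e → r1=0x0e
body[5] mov  r3, #0x14 → r3=0x14
body[6] add  r0, r2, #37 → r0=0xc9
body[7] mov  r1, r2 → r1=0xa4
epilogue: pop r0=0x3e, sp=0xa8
prologue pushed ['r0'] at ['0xa7']

MEM = 0x3e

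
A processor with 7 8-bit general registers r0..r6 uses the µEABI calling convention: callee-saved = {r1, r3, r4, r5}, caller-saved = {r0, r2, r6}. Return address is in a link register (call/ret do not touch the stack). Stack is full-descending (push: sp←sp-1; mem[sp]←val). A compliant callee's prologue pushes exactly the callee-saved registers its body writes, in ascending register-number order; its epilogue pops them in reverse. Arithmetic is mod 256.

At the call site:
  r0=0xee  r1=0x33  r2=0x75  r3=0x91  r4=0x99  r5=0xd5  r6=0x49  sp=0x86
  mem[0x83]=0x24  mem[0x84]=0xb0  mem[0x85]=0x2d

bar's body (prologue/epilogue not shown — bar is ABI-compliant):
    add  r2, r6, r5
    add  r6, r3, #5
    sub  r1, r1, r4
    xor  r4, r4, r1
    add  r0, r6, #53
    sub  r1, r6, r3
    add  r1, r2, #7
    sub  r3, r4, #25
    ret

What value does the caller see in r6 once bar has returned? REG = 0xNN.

REG = 0x96

prologue: push r1 -> mem[0x85]=0x33, sp=0x85
prologue: push r3 -> mem[0x84]=0x91, sp=0x84
prologue: push r4 -> mem[0x83]=0x99, sp=0x83
body[0] add  r2, r6, r5 -> r2=0x1e
body[1] add  r6, r3, #5 -> r6=0x96
body[2] sub  r1, r1, r4 -> r1=0x9a
body[3] xor  r4, r4, r1 -> r4=0x03
body[4] add  r0, r6, #53 -> r0=0xcb
body[5] sub  r1, r6, r3 -> r1=0x05
body[6] add  r1, r2, #7 -> r1=0x25
body[7] sub  r3, r4, #25 -> r3=0xea
epilogue: pop r4=0x99, sp=0x84
epilogue: pop r3=0x91, sp=0x85
epilogue: pop r1=0x33, sp=0x86
r6 is caller-saved -> body value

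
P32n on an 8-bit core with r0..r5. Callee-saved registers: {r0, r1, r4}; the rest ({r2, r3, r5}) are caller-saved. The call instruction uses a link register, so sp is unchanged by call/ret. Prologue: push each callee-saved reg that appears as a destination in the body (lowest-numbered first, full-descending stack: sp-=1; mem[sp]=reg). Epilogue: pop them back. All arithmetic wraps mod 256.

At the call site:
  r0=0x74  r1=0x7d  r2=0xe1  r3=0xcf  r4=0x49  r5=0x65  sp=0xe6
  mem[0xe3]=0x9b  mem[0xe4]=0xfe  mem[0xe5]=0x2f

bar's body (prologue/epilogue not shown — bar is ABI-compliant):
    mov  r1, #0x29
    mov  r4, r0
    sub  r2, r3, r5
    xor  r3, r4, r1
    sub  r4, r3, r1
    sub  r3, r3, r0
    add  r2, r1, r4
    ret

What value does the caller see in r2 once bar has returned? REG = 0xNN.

REG = 0x5d

prologue: push r1 -> mem[0xe5]=0x7d, sp=0xe5
prologue: push r4 -> mem[0xe4]=0x49, sp=0xe4
body[0] mov  r1, #0x29 -> r1=0x29
body[1] mov  r4, r0 -> r4=0x74
body[2] sub  r2, r3, r5 -> r2=0x6a
body[3] xor  r3, r4, r1 -> r3=0x5d
body[4] sub  r4, r3, r1 -> r4=0x34
body[5] sub  r3, r3, r0 -> r3=0xe9
body[6] add  r2, r1, r4 -> r2=0x5d
epilogue: pop r4=0x49, sp=0xe5
epilogue: pop r1=0x7d, sp=0xe6
r2 is caller-saved -> body value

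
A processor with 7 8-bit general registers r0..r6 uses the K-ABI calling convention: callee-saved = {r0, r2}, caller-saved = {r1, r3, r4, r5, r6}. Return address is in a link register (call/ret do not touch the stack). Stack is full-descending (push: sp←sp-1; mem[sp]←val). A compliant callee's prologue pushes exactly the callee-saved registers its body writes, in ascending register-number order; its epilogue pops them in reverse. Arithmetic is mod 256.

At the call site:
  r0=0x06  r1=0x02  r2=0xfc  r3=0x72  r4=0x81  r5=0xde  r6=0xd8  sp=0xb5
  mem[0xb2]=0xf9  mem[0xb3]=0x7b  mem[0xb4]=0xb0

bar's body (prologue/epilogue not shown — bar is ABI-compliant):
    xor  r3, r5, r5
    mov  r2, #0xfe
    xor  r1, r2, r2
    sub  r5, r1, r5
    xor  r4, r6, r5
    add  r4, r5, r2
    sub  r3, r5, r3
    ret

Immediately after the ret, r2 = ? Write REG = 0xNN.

REG = 0xfc

prologue: push r2 → mem[0xb4]=0xfc, sp=0xb4
body[0] xor  r3, r5, r5 → r3=0x00
body[1] mov  r2, #0xfe → r2=0xfe
body[2] xor  r1, r2, r2 → r1=0x00
body[3] sub  r5, r1, r5 → r5=0x22
body[4] xor  r4, r6, r5 → r4=0xfa
body[5] add  r4, r5, r2 → r4=0x20
body[6] sub  r3, r5, r3 → r3=0x22
epilogue: pop r2=0xfc, sp=0xb5
r2 is callee-saved → restored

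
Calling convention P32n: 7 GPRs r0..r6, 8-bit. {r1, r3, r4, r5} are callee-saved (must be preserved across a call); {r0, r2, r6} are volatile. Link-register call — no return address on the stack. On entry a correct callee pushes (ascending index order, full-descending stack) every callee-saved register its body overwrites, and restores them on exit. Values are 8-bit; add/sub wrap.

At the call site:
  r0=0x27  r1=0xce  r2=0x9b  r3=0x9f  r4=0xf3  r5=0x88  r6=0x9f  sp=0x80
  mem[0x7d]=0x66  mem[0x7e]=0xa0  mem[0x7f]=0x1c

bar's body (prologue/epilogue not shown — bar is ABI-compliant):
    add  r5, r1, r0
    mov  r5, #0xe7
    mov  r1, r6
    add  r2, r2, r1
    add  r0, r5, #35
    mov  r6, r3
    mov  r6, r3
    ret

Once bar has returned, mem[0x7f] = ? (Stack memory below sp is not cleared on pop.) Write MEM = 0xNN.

MEM = 0xce

prologue: push r1 -> mem[0x7f]=0xce, sp=0x7f
prologue: push r5 -> mem[0x7e]=0x88, sp=0x7e
body[0] add  r5, r1, r0 -> r5=0xf5
body[1] mov  r5, #0xe7 -> r5=0xe7
body[2] mov  r1, r6 -> r1=0x9f
body[3] add  r2, r2, r1 -> r2=0x3a
body[4] add  r0, r5, #35 -> r0=0x0a
body[5] mov  r6, r3 -> r6=0x9f
body[6] mov  r6, r3 -> r6=0x9f
epilogue: pop r5=0x88, sp=0x7f
epilogue: pop r1=0xce, sp=0x80
prologue pushed ['r1', 'r5'] at ['0x7f', '0x7e']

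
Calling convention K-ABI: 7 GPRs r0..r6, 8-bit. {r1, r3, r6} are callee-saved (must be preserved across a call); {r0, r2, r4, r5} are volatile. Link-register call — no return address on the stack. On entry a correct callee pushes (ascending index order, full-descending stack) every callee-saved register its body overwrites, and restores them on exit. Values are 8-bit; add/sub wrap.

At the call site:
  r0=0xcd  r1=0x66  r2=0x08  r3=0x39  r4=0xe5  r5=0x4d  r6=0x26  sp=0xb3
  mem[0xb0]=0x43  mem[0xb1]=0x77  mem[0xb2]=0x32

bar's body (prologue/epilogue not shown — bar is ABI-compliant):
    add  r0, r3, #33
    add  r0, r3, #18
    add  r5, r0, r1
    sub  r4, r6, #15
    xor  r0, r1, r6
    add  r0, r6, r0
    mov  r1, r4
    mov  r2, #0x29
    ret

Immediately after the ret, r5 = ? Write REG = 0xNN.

prologue: push r1 → mem[0xb2]=0x66, sp=0xb2
body[0] add  r0, r3, #33 → r0=0x5a
body[1] add  r0, r3, #18 → r0=0x4b
body[2] add  r5, r0, r1 → r5=0xb1
body[3] sub  r4, r6, #15 → r4=0x17
body[4] xor  r0, r1, r6 → r0=0x40
body[5] add  r0, r6, r0 → r0=0x66
body[6] mov  r1, r4 → r1=0x17
body[7] mov  r2, #0x29 → r2=0x29
epilogue: pop r1=0x66, sp=0xb3
r5 is caller-saved → body value

REG = 0xb1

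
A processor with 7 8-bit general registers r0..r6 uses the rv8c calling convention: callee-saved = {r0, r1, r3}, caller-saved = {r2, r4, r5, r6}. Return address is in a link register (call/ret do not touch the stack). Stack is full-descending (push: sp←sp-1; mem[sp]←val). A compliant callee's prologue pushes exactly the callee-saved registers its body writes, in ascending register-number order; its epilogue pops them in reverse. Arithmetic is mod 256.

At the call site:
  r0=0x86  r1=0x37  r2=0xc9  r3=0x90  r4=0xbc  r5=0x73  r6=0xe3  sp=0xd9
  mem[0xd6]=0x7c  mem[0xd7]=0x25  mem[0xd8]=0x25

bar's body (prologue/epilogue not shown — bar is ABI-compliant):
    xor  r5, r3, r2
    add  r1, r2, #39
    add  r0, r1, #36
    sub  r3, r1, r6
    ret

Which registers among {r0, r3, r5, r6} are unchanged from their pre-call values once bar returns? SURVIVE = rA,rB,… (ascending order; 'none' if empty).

SURVIVE = r0,r3,r6

prologue: push r0 → mem[0xd8]=0x86, sp=0xd8
prologue: push r1 → mem[0xd7]=0x37, sp=0xd7
prologue: push r3 → mem[0xd6]=0x90, sp=0xd6
body[0] xor  r5, r3, r2 → r5=0x59
body[1] add  r1, r2, #39 → r1=0xf0
body[2] add  r0, r1, #36 → r0=0x14
body[3] sub  r3, r1, r6 → r3=0x0d
epilogue: pop r3=0x90, sp=0xd7
epilogue: pop r1=0x37, sp=0xd8
epilogue: pop r0=0x86, sp=0xd9
r0: callee-saved, written=True
r3: callee-saved, written=True
r5: caller-saved, written=True
r6: caller-saved, written=False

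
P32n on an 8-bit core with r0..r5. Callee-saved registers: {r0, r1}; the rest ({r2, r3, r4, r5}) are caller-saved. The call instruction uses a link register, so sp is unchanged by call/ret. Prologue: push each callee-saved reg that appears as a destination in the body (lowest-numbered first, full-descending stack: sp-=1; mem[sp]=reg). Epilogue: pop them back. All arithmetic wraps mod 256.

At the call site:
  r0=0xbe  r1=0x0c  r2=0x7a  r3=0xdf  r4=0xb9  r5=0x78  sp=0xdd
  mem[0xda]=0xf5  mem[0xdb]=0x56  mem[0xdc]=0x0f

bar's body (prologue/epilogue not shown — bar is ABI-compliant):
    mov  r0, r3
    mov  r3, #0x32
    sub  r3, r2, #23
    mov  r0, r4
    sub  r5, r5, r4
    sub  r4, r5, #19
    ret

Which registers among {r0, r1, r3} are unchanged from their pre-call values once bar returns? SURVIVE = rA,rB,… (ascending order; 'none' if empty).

SURVIVE = r0,r1

prologue: push r0 → mem[0xdc]=0xbe, sp=0xdc
body[0] mov  r0, r3 → r0=0xdf
body[1] mov  r3, #0x32 → r3=0x32
body[2] sub  r3, r2, #23 → r3=0x63
body[3] mov  r0, r4 → r0=0xb9
body[4] sub  r5, r5, r4 → r5=0xbf
body[5] sub  r4, r5, #19 → r4=0xac
epilogue: pop r0=0xbe, sp=0xdd
r0: callee-saved, written=True
r1: callee-saved, written=False
r3: caller-saved, written=True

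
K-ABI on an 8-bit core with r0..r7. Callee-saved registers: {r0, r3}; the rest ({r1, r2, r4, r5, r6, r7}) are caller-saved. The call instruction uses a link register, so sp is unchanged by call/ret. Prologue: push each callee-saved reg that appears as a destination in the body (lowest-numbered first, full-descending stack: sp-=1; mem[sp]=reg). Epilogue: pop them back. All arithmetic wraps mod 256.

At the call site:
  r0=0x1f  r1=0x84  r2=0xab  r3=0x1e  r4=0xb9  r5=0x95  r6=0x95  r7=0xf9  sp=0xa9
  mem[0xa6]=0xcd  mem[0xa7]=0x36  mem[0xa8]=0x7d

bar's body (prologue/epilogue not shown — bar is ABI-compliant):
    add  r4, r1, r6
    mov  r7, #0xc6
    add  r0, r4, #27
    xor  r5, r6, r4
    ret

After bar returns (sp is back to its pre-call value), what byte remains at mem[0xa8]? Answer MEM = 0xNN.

prologue: push r0 -> mem[0xa8]=0x1f, sp=0xa8
body[0] add  r4, r1, r6 -> r4=0x19
body[1] mov  r7, #0xc6 -> r7=0xc6
body[2] add  r0, r4, #27 -> r0=0x34
body[3] xor  r5, r6, r4 -> r5=0x8c
epilogue: pop r0=0x1f, sp=0xa9
prologue pushed ['r0'] at ['0xa8']

MEM = 0x1f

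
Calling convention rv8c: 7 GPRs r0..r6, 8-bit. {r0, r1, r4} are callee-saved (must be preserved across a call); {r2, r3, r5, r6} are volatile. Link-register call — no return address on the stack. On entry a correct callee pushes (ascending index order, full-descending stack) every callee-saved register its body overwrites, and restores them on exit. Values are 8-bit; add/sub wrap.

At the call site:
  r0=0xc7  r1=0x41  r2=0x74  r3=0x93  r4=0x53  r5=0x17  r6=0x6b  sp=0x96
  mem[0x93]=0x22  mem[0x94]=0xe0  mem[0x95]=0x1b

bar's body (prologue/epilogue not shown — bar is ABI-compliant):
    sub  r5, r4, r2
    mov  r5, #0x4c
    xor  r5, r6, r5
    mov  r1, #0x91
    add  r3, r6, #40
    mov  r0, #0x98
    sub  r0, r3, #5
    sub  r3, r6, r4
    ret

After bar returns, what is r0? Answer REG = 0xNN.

prologue: push r0 → mem[0x95]=0xc7, sp=0x95
prologue: push r1 → mem[0x94]=0x41, sp=0x94
body[0] sub  r5, r4, r2 → r5=0xdf
body[1] mov  r5, #0x4c → r5=0x4c
body[2] xor  r5, r6, r5 → r5=0x27
body[3] mov  r1, #0x91 → r1=0x91
body[4] add  r3, r6, #40 → r3=0x93
body[5] mov  r0, #0x98 → r0=0x98
body[6] sub  r0, r3, #5 → r0=0x8e
body[7] sub  r3, r6, r4 → r3=0x18
epilogue: pop r1=0x41, sp=0x95
epilogue: pop r0=0xc7, sp=0x96
r0 is callee-saved → restored

REG = 0xc7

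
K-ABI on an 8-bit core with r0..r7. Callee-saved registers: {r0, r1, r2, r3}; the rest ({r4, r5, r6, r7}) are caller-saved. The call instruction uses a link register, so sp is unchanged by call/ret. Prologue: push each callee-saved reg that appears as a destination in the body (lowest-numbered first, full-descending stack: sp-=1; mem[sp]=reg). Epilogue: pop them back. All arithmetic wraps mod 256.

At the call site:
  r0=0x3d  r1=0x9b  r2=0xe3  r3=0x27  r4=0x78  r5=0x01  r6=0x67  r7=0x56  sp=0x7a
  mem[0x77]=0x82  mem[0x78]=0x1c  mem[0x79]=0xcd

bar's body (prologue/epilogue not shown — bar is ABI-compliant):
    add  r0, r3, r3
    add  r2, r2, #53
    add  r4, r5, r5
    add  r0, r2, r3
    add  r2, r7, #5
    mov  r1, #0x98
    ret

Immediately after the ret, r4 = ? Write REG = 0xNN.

prologue: push r0 -> mem[0x79]=0x3d, sp=0x79
prologue: push r1 -> mem[0x78]=0x9b, sp=0x78
prologue: push r2 -> mem[0x77]=0xe3, sp=0x77
body[0] add  r0, r3, r3 -> r0=0x4e
body[1] add  r2, r2, #53 -> r2=0x18
body[2] add  r4, r5, r5 -> r4=0x02
body[3] add  r0, r2, r3 -> r0=0x3f
body[4] add  r2, r7, #5 -> r2=0x5b
body[5] mov  r1, #0x98 -> r1=0x98
epilogue: pop r2=0xe3, sp=0x78
epilogue: pop r1=0x9b, sp=0x79
epilogue: pop r0=0x3d, sp=0x7a
r4 is caller-saved -> body value

REG = 0x02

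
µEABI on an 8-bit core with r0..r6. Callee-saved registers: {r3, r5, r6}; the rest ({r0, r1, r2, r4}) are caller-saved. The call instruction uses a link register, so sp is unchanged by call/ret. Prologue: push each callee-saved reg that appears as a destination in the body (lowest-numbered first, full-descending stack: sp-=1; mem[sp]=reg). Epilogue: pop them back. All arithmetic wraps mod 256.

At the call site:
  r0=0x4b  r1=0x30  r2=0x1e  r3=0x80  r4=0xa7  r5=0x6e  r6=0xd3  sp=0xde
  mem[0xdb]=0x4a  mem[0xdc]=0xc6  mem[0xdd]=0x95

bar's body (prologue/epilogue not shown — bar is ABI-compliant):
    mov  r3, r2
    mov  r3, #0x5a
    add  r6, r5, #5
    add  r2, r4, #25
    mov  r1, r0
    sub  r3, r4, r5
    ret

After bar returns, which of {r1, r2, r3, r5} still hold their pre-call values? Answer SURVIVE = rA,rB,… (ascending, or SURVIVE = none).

SURVIVE = r3,r5

prologue: push r3 → mem[0xdd]=0x80, sp=0xdd
prologue: push r6 → mem[0xdc]=0xd3, sp=0xdc
body[0] mov  r3, r2 → r3=0x1e
body[1] mov  r3, #0x5a → r3=0x5a
body[2] add  r6, r5, #5 → r6=0x73
body[3] add  r2, r4, #25 → r2=0xc0
body[4] mov  r1, r0 → r1=0x4b
body[5] sub  r3, r4, r5 → r3=0x39
epilogue: pop r6=0xd3, sp=0xdd
epilogue: pop r3=0x80, sp=0xde
r1: caller-saved, written=True
r2: caller-saved, written=True
r3: callee-saved, written=True
r5: callee-saved, written=False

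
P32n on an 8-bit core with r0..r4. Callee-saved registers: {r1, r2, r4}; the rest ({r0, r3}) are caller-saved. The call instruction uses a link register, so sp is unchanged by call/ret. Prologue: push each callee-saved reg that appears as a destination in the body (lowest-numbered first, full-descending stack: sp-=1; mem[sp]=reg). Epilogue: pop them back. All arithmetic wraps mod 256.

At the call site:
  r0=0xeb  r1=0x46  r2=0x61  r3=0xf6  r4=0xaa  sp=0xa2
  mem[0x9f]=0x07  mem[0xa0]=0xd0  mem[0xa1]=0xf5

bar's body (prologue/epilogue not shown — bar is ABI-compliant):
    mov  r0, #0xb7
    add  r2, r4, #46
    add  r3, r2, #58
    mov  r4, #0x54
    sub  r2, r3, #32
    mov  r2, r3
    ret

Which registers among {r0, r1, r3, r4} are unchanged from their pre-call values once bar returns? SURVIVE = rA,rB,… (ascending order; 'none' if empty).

SURVIVE = r1,r4

prologue: push r2 → mem[0xa1]=0x61, sp=0xa1
prologue: push r4 → mem[0xa0]=0xaa, sp=0xa0
body[0] mov  r0, #0xb7 → r0=0xb7
body[1] add  r2, r4, #46 → r2=0xd8
body[2] add  r3, r2, #58 → r3=0x12
body[3] mov  r4, #0x54 → r4=0x54
body[4] sub  r2, r3, #32 → r2=0xf2
body[5] mov  r2, r3 → r2=0x12
epilogue: pop r4=0xaa, sp=0xa1
epilogue: pop r2=0x61, sp=0xa2
r0: caller-saved, written=True
r1: callee-saved, written=False
r3: caller-saved, written=True
r4: callee-saved, written=True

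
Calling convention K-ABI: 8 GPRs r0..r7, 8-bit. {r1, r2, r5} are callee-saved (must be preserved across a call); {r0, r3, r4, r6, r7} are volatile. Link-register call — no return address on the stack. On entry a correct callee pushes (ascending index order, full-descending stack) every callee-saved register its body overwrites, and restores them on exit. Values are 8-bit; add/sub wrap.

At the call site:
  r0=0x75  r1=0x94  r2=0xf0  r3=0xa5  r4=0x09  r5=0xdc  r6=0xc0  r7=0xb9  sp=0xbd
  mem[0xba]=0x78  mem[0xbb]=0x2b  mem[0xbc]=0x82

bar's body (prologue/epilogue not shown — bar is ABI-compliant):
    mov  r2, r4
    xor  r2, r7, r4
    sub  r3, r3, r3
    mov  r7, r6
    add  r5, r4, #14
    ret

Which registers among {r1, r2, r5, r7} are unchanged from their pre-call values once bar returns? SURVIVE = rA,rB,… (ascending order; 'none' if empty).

SURVIVE = r1,r2,r5

prologue: push r2 → mem[0xbc]=0xf0, sp=0xbc
prologue: push r5 → mem[0xbb]=0xdc, sp=0xbb
body[0] mov  r2, r4 → r2=0x09
body[1] xor  r2, r7, r4 → r2=0xb0
body[2] sub  r3, r3, r3 → r3=0x00
body[3] mov  r7, r6 → r7=0xc0
body[4] add  r5, r4, #14 → r5=0x17
epilogue: pop r5=0xdc, sp=0xbc
epilogue: pop r2=0xf0, sp=0xbd
r1: callee-saved, written=False
r2: callee-saved, written=True
r5: callee-saved, written=True
r7: caller-saved, written=True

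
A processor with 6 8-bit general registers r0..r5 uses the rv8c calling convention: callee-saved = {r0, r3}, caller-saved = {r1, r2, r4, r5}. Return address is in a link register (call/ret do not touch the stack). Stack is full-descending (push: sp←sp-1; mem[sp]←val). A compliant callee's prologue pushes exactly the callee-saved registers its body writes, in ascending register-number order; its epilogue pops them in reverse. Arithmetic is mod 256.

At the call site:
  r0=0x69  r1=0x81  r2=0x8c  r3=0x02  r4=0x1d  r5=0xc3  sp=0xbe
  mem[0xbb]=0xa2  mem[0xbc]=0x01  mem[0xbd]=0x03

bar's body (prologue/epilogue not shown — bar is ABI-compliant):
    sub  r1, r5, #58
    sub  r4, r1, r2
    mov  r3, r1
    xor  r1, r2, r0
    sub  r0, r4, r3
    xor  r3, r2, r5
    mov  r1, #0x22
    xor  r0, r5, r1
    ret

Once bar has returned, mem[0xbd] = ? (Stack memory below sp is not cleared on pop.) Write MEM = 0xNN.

prologue: push r0 -> mem[0xbd]=0x69, sp=0xbd
prologue: push r3 -> mem[0xbc]=0x02, sp=0xbc
body[0] sub  r1, r5, #58 -> r1=0x89
body[1] sub  r4, r1, r2 -> r4=0xfd
body[2] mov  r3, r1 -> r3=0x89
body[3] xor  r1, r2, r0 -> r1=0xe5
body[4] sub  r0, r4, r3 -> r0=0x74
body[5] xor  r3, r2, r5 -> r3=0x4f
body[6] mov  r1, #0x22 -> r1=0x22
body[7] xor  r0, r5, r1 -> r0=0xe1
epilogue: pop r3=0x02, sp=0xbd
epilogue: pop r0=0x69, sp=0xbe
prologue pushed ['r0', 'r3'] at ['0xbd', '0xbc']

MEM = 0x69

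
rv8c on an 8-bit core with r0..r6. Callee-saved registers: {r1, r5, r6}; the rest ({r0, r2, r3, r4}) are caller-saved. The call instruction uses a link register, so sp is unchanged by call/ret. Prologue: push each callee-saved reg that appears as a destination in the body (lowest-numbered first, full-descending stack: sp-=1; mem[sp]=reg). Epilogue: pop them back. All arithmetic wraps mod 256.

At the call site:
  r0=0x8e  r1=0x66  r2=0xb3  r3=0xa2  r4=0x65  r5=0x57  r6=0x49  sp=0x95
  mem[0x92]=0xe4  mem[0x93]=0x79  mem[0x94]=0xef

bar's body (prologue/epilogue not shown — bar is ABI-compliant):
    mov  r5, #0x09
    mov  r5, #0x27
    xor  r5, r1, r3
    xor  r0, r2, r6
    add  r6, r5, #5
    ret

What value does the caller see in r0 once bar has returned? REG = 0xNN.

prologue: push r5 -> mem[0x94]=0x57, sp=0x94
prologue: push r6 -> mem[0x93]=0x49, sp=0x93
body[0] mov  r5, #0x09 -> r5=0x09
body[1] mov  r5, #0x27 -> r5=0x27
body[2] xor  r5, r1, r3 -> r5=0xc4
body[3] xor  r0, r2, r6 -> r0=0xfa
body[4] add  r6, r5, #5 -> r6=0xc9
epilogue: pop r6=0x49, sp=0x94
epilogue: pop r5=0x57, sp=0x95
r0 is caller-saved -> body value

REG = 0xfa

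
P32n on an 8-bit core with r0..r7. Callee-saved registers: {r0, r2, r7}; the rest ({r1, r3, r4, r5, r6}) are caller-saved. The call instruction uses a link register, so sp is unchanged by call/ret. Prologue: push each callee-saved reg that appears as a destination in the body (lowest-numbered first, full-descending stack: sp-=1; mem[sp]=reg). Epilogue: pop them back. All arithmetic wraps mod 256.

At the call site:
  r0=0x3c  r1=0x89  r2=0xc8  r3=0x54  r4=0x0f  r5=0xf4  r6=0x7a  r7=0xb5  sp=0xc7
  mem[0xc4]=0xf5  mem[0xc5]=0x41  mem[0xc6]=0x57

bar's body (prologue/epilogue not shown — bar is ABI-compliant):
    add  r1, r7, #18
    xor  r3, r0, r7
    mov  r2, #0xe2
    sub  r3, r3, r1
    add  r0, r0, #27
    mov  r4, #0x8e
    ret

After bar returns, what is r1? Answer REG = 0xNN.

REG = 0xc7

prologue: push r0 → mem[0xc6]=0x3c, sp=0xc6
prologue: push r2 → mem[0xc5]=0xc8, sp=0xc5
body[0] add  r1, r7, #18 → r1=0xc7
body[1] xor  r3, r0, r7 → r3=0x89
body[2] mov  r2, #0xe2 → r2=0xe2
body[3] sub  r3, r3, r1 → r3=0xc2
body[4] add  r0, r0, #27 → r0=0x57
body[5] mov  r4, #0x8e → r4=0x8e
epilogue: pop r2=0xc8, sp=0xc6
epilogue: pop r0=0x3c, sp=0xc7
r1 is caller-saved → body value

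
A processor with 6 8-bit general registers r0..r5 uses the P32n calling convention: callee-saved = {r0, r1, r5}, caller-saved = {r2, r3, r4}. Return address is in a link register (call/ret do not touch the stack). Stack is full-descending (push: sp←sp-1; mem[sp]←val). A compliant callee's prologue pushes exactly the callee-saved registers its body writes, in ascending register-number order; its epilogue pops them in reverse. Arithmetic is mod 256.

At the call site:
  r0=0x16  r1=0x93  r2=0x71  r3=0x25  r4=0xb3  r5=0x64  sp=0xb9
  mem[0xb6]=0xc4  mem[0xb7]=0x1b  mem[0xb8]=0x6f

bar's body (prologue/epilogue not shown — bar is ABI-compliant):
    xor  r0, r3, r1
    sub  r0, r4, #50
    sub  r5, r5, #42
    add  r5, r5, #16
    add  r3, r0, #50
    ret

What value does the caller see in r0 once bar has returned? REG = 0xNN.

prologue: push r0 -> mem[0xb8]=0x16, sp=0xb8
prologue: push r5 -> mem[0xb7]=0x64, sp=0xb7
body[0] xor  r0, r3, r1 -> r0=0xb6
body[1] sub  r0, r4, #50 -> r0=0x81
body[2] sub  r5, r5, #42 -> r5=0x3a
body[3] add  r5, r5, #16 -> r5=0x4a
body[4] add  r3, r0, #50 -> r3=0xb3
epilogue: pop r5=0x64, sp=0xb8
epilogue: pop r0=0x16, sp=0xb9
r0 is callee-saved -> restored

REG = 0x16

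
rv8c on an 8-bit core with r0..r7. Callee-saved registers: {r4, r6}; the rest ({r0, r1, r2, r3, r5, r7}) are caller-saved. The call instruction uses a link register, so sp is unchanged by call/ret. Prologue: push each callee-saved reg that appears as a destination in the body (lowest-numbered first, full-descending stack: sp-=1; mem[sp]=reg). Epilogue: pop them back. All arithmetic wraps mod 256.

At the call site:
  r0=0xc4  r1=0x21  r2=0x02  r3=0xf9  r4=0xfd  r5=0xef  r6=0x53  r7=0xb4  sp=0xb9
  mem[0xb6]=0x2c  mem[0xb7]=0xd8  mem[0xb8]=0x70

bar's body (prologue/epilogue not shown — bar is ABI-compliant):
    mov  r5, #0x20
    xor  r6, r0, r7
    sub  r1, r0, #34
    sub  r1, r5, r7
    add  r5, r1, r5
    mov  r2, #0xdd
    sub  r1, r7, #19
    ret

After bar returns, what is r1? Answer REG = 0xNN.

prologue: push r6 -> mem[0xb8]=0x53, sp=0xb8
body[0] mov  r5, #0x20 -> r5=0x20
body[1] xor  r6, r0, r7 -> r6=0x70
body[2] sub  r1, r0, #34 -> r1=0xa2
body[3] sub  r1, r5, r7 -> r1=0x6c
body[4] add  r5, r1, r5 -> r5=0x8c
body[5] mov  r2, #0xdd -> r2=0xdd
body[6] sub  r1, r7, #19 -> r1=0xa1
epilogue: pop r6=0x53, sp=0xb9
r1 is caller-saved -> body value

REG = 0xa1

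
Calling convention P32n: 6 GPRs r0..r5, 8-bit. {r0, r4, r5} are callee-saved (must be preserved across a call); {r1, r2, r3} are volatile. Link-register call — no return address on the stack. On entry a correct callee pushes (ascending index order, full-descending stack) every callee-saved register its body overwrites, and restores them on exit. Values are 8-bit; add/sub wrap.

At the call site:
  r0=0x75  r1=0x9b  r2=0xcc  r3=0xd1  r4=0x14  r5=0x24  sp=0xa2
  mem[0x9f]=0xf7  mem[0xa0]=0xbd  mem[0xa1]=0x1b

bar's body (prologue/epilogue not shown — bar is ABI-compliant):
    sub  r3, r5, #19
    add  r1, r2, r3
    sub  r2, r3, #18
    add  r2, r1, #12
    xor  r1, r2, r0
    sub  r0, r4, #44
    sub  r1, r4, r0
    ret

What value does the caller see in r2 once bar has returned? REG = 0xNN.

REG = 0xe9

prologue: push r0 -> mem[0xa1]=0x75, sp=0xa1
body[0] sub  r3, r5, #19 -> r3=0x11
body[1] add  r1, r2, r3 -> r1=0xdd
body[2] sub  r2, r3, #18 -> r2=0xff
body[3] add  r2, r1, #12 -> r2=0xe9
body[4] xor  r1, r2, r0 -> r1=0x9c
body[5] sub  r0, r4, #44 -> r0=0xe8
body[6] sub  r1, r4, r0 -> r1=0x2c
epilogue: pop r0=0x75, sp=0xa2
r2 is caller-saved -> body value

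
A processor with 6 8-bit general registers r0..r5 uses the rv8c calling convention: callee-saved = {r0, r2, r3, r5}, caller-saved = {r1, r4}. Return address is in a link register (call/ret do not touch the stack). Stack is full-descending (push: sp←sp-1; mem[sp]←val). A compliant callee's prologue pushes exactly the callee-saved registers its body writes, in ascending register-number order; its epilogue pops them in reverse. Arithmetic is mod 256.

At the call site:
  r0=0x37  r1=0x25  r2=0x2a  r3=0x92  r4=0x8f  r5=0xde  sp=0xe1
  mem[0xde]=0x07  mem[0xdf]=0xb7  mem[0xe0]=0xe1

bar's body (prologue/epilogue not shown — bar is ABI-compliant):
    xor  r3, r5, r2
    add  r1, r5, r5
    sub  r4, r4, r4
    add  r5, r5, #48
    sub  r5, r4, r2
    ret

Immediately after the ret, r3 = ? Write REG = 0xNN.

REG = 0x92

prologue: push r3 -> mem[0xe0]=0x92, sp=0xe0
prologue: push r5 -> mem[0xdf]=0xde, sp=0xdf
body[0] xor  r3, r5, r2 -> r3=0xf4
body[1] add  r1, r5, r5 -> r1=0xbc
body[2] sub  r4, r4, r4 -> r4=0x00
body[3] add  r5, r5, #48 -> r5=0x0e
body[4] sub  r5, r4, r2 -> r5=0xd6
epilogue: pop r5=0xde, sp=0xe0
epilogue: pop r3=0x92, sp=0xe1
r3 is callee-saved -> restored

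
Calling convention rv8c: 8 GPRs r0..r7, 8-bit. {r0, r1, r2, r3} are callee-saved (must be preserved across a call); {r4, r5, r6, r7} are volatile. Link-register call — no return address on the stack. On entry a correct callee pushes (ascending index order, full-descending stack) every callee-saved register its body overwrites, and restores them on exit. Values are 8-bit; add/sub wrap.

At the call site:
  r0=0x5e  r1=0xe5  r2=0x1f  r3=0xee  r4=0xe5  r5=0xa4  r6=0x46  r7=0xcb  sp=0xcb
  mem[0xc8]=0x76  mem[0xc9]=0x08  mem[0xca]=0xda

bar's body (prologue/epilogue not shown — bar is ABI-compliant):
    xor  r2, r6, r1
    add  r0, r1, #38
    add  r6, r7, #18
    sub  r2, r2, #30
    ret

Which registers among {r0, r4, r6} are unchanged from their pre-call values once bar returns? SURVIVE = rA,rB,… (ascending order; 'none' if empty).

prologue: push r0 → mem[0xca]=0x5e, sp=0xca
prologue: push r2 → mem[0xc9]=0x1f, sp=0xc9
body[0] xor  r2, r6, r1 → r2=0xa3
body[1] add  r0, r1, #38 → r0=0x0b
body[2] add  r6, r7, #18 → r6=0xdd
body[3] sub  r2, r2, #30 → r2=0x85
epilogue: pop r2=0x1f, sp=0xca
epilogue: pop r0=0x5e, sp=0xcb
r0: callee-saved, written=True
r4: caller-saved, written=False
r6: caller-saved, written=True

SURVIVE = r0,r4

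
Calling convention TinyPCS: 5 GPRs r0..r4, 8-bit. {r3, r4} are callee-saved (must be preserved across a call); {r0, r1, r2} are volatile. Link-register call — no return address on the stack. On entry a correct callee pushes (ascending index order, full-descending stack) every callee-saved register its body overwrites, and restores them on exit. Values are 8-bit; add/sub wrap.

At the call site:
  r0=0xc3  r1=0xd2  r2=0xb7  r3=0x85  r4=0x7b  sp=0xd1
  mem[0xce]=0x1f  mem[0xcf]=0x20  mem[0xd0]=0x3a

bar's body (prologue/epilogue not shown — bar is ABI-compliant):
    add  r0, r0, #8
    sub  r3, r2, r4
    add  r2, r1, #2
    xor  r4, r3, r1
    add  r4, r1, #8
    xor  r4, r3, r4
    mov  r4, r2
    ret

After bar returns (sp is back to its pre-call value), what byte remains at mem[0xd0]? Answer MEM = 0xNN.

MEM = 0x85

prologue: push r3 -> mem[0xd0]=0x85, sp=0xd0
prologue: push r4 -> mem[0xcf]=0x7b, sp=0xcf
body[0] add  r0, r0, #8 -> r0=0xcb
body[1] sub  r3, r2, r4 -> r3=0x3c
body[2] add  r2, r1, #2 -> r2=0xd4
body[3] xor  r4, r3, r1 -> r4=0xee
body[4] add  r4, r1, #8 -> r4=0xda
body[5] xor  r4, r3, r4 -> r4=0xe6
body[6] mov  r4, r2 -> r4=0xd4
epilogue: pop r4=0x7b, sp=0xd0
epilogue: pop r3=0x85, sp=0xd1
prologue pushed ['r3', 'r4'] at ['0xd0', '0xcf']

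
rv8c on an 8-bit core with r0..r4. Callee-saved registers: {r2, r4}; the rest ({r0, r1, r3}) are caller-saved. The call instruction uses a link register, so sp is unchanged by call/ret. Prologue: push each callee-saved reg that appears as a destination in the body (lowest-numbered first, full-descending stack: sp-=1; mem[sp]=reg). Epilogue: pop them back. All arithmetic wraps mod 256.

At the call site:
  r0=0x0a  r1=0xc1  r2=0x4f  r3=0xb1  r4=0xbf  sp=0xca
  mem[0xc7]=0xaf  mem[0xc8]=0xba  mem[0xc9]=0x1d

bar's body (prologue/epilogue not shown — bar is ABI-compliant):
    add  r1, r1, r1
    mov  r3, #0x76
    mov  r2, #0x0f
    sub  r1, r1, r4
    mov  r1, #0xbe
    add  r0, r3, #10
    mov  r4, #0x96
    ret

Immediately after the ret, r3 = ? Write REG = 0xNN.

REG = 0x76

prologue: push r2 -> mem[0xc9]=0x4f, sp=0xc9
prologue: push r4 -> mem[0xc8]=0xbf, sp=0xc8
body[0] add  r1, r1, r1 -> r1=0x82
body[1] mov  r3, #0x76 -> r3=0x76
body[2] mov  r2, #0x0f -> r2=0x0f
body[3] sub  r1, r1, r4 -> r1=0xc3
body[4] mov  r1, #0xbe -> r1=0xbe
body[5] add  r0, r3, #10 -> r0=0x80
body[6] mov  r4, #0x96 -> r4=0x96
epilogue: pop r4=0xbf, sp=0xc9
epilogue: pop r2=0x4f, sp=0xca
r3 is caller-saved -> body value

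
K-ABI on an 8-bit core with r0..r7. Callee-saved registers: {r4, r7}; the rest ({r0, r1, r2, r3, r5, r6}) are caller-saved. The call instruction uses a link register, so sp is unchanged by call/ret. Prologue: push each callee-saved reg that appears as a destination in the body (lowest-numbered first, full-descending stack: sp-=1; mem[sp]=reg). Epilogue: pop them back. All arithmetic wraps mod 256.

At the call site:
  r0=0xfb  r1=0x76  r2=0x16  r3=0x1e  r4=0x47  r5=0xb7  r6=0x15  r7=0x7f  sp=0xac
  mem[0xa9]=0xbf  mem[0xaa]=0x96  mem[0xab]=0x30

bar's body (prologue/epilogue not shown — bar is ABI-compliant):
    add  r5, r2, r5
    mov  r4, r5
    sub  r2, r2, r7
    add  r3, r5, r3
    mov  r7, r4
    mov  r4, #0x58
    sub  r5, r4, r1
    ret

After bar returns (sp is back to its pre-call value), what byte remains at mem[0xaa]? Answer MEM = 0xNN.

prologue: push r4 -> mem[0xab]=0x47, sp=0xab
prologue: push r7 -> mem[0xaa]=0x7f, sp=0xaa
body[0] add  r5, r2, r5 -> r5=0xcd
body[1] mov  r4, r5 -> r4=0xcd
body[2] sub  r2, r2, r7 -> r2=0x97
body[3] add  r3, r5, r3 -> r3=0xeb
body[4] mov  r7, r4 -> r7=0xcd
body[5] mov  r4, #0x58 -> r4=0x58
body[6] sub  r5, r4, r1 -> r5=0xe2
epilogue: pop r7=0x7f, sp=0xab
epilogue: pop r4=0x47, sp=0xac
prologue pushed ['r4', 'r7'] at ['0xab', '0xaa']

MEM = 0x7f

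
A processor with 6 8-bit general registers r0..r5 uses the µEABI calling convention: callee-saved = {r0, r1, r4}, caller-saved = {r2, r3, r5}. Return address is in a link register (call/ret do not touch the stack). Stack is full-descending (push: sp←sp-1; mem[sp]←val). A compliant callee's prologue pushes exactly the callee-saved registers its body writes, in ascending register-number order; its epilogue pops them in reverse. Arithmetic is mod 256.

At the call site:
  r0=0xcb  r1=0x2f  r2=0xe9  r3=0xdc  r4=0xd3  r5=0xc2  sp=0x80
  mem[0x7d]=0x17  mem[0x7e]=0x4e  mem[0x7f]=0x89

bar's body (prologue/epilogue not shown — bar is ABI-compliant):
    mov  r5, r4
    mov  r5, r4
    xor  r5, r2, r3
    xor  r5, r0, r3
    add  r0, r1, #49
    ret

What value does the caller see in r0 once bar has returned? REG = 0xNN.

REG = 0xcb

prologue: push r0 -> mem[0x7f]=0xcb, sp=0x7f
body[0] mov  r5, r4 -> r5=0xd3
body[1] mov  r5, r4 -> r5=0xd3
body[2] xor  r5, r2, r3 -> r5=0x35
body[3] xor  r5, r0, r3 -> r5=0x17
body[4] add  r0, r1, #49 -> r0=0x60
epilogue: pop r0=0xcb, sp=0x80
r0 is callee-saved -> restored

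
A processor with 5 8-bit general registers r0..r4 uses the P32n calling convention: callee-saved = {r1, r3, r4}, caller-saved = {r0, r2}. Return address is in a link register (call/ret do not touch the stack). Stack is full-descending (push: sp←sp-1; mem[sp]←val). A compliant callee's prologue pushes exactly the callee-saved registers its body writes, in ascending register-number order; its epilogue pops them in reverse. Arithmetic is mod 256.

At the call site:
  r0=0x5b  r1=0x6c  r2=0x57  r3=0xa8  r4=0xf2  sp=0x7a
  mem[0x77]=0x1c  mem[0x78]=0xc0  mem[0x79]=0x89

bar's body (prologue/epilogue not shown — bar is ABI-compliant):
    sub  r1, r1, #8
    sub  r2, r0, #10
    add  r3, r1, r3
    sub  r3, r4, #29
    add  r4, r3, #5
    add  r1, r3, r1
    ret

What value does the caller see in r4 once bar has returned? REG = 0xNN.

REG = 0xf2

prologue: push r1 → mem[0x79]=0x6c, sp=0x79
prologue: push r3 → mem[0x78]=0xa8, sp=0x78
prologue: push r4 → mem[0x77]=0xf2, sp=0x77
body[0] sub  r1, r1, #8 → r1=0x64
body[1] sub  r2, r0, #10 → r2=0x51
body[2] add  r3, r1, r3 → r3=0x0c
body[3] sub  r3, r4, #29 → r3=0xd5
body[4] add  r4, r3, #5 → r4=0xda
body[5] add  r1, r3, r1 → r1=0x39
epilogue: pop r4=0xf2, sp=0x78
epilogue: pop r3=0xa8, sp=0x79
epilogue: pop r1=0x6c, sp=0x7a
r4 is callee-saved → restored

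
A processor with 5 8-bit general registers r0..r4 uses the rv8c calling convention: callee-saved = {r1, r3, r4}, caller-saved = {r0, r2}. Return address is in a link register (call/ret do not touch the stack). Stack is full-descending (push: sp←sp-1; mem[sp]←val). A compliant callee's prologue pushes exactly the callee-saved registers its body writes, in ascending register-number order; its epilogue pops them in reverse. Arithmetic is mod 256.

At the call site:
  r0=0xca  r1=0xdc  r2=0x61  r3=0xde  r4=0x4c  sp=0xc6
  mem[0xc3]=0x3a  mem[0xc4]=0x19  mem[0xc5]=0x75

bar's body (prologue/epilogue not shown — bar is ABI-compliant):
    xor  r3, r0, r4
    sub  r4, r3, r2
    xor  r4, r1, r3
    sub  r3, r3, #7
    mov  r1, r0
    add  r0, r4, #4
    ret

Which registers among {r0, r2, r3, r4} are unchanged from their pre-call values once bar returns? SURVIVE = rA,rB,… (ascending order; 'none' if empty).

prologue: push r1 -> mem[0xc5]=0xdc, sp=0xc5
prologue: push r3 -> mem[0xc4]=0xde, sp=0xc4
prologue: push r4 -> mem[0xc3]=0x4c, sp=0xc3
body[0] xor  r3, r0, r4 -> r3=0x86
body[1] sub  r4, r3, r2 -> r4=0x25
body[2] xor  r4, r1, r3 -> r4=0x5a
body[3] sub  r3, r3, #7 -> r3=0x7f
body[4] mov  r1, r0 -> r1=0xca
body[5] add  r0, r4, #4 -> r0=0x5e
epilogue: pop r4=0x4c, sp=0xc4
epilogue: pop r3=0xde, sp=0xc5
epilogue: pop r1=0xdc, sp=0xc6
r0: caller-saved, written=True
r2: caller-saved, written=False
r3: callee-saved, written=True
r4: callee-saved, written=True

SURVIVE = r2,r3,r4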